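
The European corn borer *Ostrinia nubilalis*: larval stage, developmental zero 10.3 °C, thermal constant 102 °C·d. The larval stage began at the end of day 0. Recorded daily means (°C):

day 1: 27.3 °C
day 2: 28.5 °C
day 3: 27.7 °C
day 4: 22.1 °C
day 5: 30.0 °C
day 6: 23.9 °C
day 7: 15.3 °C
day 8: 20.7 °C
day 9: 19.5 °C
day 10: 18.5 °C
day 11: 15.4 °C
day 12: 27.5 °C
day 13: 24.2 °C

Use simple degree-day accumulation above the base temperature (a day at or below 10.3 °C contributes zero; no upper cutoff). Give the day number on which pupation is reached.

Daily DD above 10.3 °C: 17.0, 18.2, 17.4, 11.8, 19.7, 13.6, 5.0, 10.4, 9.2, 8.2, 5.1, 17.2, 13.9.
Cumulative: 17.0, 35.2, 52.6, 64.4, 84.1, 97.7, 102.7, 113.1, 122.3, 130.5, 135.6, 152.8, 166.7.
The total first reaches 102 DD on day 7.

day 7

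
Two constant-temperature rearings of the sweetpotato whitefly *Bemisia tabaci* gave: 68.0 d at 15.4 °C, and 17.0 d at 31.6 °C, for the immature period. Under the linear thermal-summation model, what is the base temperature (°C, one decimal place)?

Equal thermal constants: D₁(T₁ − T_b) = D₂(T₂ − T_b).
68.0·(15.4 − T_b) = 17.0·(31.6 − T_b)
T_b = (68.0·15.4 − 17.0·31.6) / (68.0 − 17.0) = 510.00 / 51.0 = 10.000 °C ≈ 10.0 °C.

10.0 °C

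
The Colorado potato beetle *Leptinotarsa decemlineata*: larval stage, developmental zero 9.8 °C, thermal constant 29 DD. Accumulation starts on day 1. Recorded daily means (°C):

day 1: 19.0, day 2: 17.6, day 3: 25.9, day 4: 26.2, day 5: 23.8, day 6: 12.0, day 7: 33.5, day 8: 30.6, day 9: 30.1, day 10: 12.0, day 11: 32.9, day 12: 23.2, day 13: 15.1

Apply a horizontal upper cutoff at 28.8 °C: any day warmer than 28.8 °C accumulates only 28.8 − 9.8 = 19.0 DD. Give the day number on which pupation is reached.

day 3

Daily DD above 9.8 °C (capped at 19.0): 9.2, 7.8, 16.1, 16.4, 14.0, 2.2, 19.0, 19.0, 19.0, 2.2, 19.0, 13.4, 5.3.
Cumulative: 9.2, 17.0, 33.1, 49.5, 63.5, 65.7, 84.7, 103.7, 122.7, 124.9, 143.9, 157.3, 162.6.
The total first reaches 29 DD on day 3.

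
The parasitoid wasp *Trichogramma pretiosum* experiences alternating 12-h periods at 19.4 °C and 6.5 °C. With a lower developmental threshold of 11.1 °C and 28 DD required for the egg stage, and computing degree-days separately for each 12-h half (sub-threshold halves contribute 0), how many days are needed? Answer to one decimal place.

6.7 days

Day half: max(0, 19.4 − 11.1) × 0.5 = 8.3 × 0.5 = 4.15 DD.
Night half: max(0, 6.5 − 11.1) × 0.5 = 0.0 × 0.5 = 0.00 DD.
Per 24 h: 4.15 DD/day.
Duration = 28 / 4.15 = 6.747 ≈ 6.7 days.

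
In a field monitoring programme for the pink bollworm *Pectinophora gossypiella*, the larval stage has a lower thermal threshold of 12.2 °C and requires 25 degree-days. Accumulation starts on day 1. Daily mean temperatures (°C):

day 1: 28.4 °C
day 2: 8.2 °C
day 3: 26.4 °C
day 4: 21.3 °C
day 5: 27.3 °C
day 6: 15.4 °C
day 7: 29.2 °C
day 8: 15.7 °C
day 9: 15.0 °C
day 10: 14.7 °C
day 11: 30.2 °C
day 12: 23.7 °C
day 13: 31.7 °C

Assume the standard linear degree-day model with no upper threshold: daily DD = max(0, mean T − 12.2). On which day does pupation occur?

day 3

Daily DD above 12.2 °C: 16.2, 0.0, 14.2, 9.1, 15.1, 3.2, 17.0, 3.5, 2.8, 2.5, 18.0, 11.5, 19.5.
Cumulative: 16.2, 16.2, 30.4, 39.5, 54.6, 57.8, 74.8, 78.3, 81.1, 83.6, 101.6, 113.1, 132.6.
The total first reaches 25 DD on day 3.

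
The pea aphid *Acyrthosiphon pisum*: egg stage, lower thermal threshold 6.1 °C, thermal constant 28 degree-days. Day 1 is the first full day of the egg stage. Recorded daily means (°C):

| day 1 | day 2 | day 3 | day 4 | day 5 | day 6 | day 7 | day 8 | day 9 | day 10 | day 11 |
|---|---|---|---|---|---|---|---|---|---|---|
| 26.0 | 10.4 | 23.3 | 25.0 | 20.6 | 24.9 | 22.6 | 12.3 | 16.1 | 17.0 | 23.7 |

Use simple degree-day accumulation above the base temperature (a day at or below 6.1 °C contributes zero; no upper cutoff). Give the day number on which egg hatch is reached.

Daily DD above 6.1 °C: 19.9, 4.3, 17.2, 18.9, 14.5, 18.8, 16.5, 6.2, 10.0, 10.9, 17.6.
Cumulative: 19.9, 24.2, 41.4, 60.3, 74.8, 93.6, 110.1, 116.3, 126.3, 137.2, 154.8.
The total first reaches 28 DD on day 3.

day 3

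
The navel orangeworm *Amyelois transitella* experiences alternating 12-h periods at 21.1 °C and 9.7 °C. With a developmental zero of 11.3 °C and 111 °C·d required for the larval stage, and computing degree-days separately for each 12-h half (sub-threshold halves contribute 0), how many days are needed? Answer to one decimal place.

22.7 days

Day half: max(0, 21.1 − 11.3) × 0.5 = 9.8 × 0.5 = 4.90 DD.
Night half: max(0, 9.7 − 11.3) × 0.5 = 0.0 × 0.5 = 0.00 DD.
Per 24 h: 4.90 DD/day.
Duration = 111 / 4.90 = 22.653 ≈ 22.7 days.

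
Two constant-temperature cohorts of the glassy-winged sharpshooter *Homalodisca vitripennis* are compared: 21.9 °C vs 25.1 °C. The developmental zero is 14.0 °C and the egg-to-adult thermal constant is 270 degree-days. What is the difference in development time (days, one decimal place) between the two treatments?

9.9 days

At 21.9 °C: 270 / (21.9 − 14.0) = 270 / 7.9 = 34.177 d.
At 25.1 °C: 270 / (25.1 − 14.0) = 270 / 11.1 = 24.324 d.
Difference = |34.177 − 24.324| = 9.853 ≈ 9.9 days.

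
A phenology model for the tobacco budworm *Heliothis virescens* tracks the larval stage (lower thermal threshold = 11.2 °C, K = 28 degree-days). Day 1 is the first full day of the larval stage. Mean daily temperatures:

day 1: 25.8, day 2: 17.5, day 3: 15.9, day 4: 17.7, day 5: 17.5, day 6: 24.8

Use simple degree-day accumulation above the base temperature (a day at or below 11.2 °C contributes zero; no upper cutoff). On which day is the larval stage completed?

Daily DD above 11.2 °C: 14.6, 6.3, 4.7, 6.5, 6.3, 13.6.
Cumulative: 14.6, 20.9, 25.6, 32.1, 38.4, 52.0.
The total first reaches 28 DD on day 4.

day 4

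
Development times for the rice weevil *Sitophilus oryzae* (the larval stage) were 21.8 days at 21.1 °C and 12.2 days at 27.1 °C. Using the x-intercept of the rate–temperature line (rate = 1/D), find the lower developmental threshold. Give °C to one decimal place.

13.5 °C

Under the model K = D·(T − T_b), so D₁·(T₁ − T_b) = D₂·(T₂ − T_b).
21.8·(21.1 − T_b) = 12.2·(27.1 − T_b)
T_b = (21.8·21.1 − 12.2·27.1) / (21.8 − 12.2) = 129.36 / 9.6 = 13.475 °C ≈ 13.5 °C.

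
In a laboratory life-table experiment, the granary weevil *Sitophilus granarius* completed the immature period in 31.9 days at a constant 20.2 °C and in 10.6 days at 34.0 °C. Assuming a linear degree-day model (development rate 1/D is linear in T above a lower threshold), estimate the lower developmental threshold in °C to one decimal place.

Linear rate model ⇒ the product D·(T − T_b) is constant across temperatures.
31.9·(20.2 − T_b) = 10.6·(34.0 − T_b)
T_b = (31.9·20.2 − 10.6·34.0) / (31.9 − 10.6) = 283.98 / 21.3 = 13.332 °C ≈ 13.3 °C.

13.3 °C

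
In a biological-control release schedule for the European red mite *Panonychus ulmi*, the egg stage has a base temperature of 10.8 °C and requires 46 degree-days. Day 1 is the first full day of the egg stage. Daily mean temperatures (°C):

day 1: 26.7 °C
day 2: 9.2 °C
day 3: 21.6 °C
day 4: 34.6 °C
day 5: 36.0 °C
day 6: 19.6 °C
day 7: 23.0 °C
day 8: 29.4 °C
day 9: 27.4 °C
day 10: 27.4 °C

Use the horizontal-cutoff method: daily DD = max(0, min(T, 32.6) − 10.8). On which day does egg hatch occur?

day 4

Daily DD above 10.8 °C (capped at 21.8): 15.9, 0.0, 10.8, 21.8, 21.8, 8.8, 12.2, 18.6, 16.6, 16.6.
Cumulative: 15.9, 15.9, 26.7, 48.5, 70.3, 79.1, 91.3, 109.9, 126.5, 143.1.
The total first reaches 46 DD on day 4.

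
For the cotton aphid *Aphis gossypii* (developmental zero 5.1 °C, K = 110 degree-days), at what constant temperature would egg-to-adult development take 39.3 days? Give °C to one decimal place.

7.9 °C

Required daily accumulation = 110 / 39.3 = 2.799 DD/day.
T = T_base + 2.799 = 5.1 + 2.799 = 7.899 ≈ 7.9 °C.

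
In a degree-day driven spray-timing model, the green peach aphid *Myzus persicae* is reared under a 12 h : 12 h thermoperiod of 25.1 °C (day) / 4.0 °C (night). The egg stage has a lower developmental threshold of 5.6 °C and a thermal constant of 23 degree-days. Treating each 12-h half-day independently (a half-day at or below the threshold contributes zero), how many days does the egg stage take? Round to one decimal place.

Day half: max(0, 25.1 − 5.6) × 0.5 = 19.5 × 0.5 = 9.75 DD.
Night half: max(0, 4.0 − 5.6) × 0.5 = 0.0 × 0.5 = 0.00 DD.
Per 24 h: 9.75 DD/day.
Duration = 23 / 9.75 = 2.359 ≈ 2.4 days.

2.4 days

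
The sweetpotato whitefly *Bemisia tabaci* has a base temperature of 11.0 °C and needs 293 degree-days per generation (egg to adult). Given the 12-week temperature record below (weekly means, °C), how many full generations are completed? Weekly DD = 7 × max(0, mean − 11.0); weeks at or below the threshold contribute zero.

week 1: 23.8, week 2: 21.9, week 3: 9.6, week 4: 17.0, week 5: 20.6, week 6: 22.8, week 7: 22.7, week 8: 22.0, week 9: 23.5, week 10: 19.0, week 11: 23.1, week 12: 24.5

Weekly DD (7 × max(0, T̄ − 11.0)): 89.6, 76.3, 0.0, 42.0, 67.2, 82.6, 81.9, 77.0, 87.5, 56.0, 84.7, 94.5.
Season total = 839.3 DD.
Complete generations = ⌊839.3 / 293⌋ = 2.

2 generations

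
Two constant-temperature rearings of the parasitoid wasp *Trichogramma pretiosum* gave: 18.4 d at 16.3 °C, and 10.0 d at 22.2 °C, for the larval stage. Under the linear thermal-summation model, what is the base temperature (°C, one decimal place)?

9.3 °C

Linear rate model ⇒ the product D·(T − T_b) is constant across temperatures.
18.4·(16.3 − T_b) = 10.0·(22.2 − T_b)
T_b = (18.4·16.3 − 10.0·22.2) / (18.4 − 10.0) = 77.92 / 8.4 = 9.276 °C ≈ 9.3 °C.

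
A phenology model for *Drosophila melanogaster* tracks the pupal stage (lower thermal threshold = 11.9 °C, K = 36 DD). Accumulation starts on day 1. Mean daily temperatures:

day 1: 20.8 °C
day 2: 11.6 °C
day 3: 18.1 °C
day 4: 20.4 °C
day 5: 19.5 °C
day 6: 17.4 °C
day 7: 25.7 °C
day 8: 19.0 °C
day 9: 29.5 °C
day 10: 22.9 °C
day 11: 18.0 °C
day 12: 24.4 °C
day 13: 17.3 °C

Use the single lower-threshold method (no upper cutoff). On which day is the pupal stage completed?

day 6

Daily DD above 11.9 °C: 8.9, 0.0, 6.2, 8.5, 7.6, 5.5, 13.8, 7.1, 17.6, 11.0, 6.1, 12.5, 5.4.
Cumulative: 8.9, 8.9, 15.1, 23.6, 31.2, 36.7, 50.5, 57.6, 75.2, 86.2, 92.3, 104.8, 110.2.
The total first reaches 36 DD on day 6.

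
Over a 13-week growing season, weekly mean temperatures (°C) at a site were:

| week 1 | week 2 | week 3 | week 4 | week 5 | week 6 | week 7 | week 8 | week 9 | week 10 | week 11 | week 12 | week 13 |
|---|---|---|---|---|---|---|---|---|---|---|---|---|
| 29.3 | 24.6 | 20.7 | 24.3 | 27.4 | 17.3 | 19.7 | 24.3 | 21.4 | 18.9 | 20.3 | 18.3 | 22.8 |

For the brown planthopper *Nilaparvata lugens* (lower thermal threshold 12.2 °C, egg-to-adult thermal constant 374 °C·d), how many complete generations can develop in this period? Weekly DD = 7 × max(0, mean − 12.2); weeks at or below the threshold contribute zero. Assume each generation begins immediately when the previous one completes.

2 generations

Weekly DD (7 × max(0, T̄ − 12.2)): 119.7, 86.8, 59.5, 84.7, 106.4, 35.7, 52.5, 84.7, 64.4, 46.9, 56.7, 42.7, 74.2.
Season total = 914.9 DD.
Complete generations = ⌊914.9 / 374⌋ = 2.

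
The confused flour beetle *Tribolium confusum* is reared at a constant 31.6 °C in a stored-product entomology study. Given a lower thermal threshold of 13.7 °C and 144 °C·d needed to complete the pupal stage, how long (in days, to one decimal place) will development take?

8.0 days

Daily accumulation = 31.6 − 13.7 = 17.9 DD/day.
Duration = 144 / 17.9 = 8.045 ≈ 8.0 days.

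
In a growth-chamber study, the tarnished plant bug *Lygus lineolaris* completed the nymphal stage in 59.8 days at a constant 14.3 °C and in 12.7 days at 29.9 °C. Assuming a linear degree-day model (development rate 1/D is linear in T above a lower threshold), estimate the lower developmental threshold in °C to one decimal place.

Equal thermal constants: D₁(T₁ − T_b) = D₂(T₂ − T_b).
59.8·(14.3 − T_b) = 12.7·(29.9 − T_b)
T_b = (59.8·14.3 − 12.7·29.9) / (59.8 − 12.7) = 475.41 / 47.1 = 10.094 °C ≈ 10.1 °C.

10.1 °C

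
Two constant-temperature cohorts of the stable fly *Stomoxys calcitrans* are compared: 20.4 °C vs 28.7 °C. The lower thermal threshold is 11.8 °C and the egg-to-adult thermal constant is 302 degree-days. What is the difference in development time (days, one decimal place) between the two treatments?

17.2 days

At 20.4 °C: 302 / (20.4 − 11.8) = 302 / 8.6 = 35.116 d.
At 28.7 °C: 302 / (28.7 − 11.8) = 302 / 16.9 = 17.870 d.
Difference = |35.116 − 17.870| = 17.246 ≈ 17.2 days.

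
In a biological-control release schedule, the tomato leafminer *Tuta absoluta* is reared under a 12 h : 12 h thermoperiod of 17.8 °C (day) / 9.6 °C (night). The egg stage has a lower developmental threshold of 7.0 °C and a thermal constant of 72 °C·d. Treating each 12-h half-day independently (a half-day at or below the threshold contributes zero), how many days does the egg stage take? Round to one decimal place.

Day half: max(0, 17.8 − 7.0) × 0.5 = 10.8 × 0.5 = 5.40 DD.
Night half: max(0, 9.6 − 7.0) × 0.5 = 2.6 × 0.5 = 1.30 DD.
Per 24 h: 6.70 DD/day.
Duration = 72 / 6.70 = 10.746 ≈ 10.7 days.

10.7 days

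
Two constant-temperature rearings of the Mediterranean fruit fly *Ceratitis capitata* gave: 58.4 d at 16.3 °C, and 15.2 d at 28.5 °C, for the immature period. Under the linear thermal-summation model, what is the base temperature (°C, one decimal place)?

12.0 °C

Equal thermal constants: D₁(T₁ − T_b) = D₂(T₂ − T_b).
58.4·(16.3 − T_b) = 15.2·(28.5 − T_b)
T_b = (58.4·16.3 − 15.2·28.5) / (58.4 − 15.2) = 518.72 / 43.2 = 12.007 °C ≈ 12.0 °C.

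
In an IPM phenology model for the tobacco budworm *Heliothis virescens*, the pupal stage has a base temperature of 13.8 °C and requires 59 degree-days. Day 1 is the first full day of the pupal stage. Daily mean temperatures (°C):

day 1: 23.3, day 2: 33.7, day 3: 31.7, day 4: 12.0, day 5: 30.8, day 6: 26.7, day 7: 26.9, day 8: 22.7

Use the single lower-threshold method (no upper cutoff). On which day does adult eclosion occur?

day 5

Daily DD above 13.8 °C: 9.5, 19.9, 17.9, 0.0, 17.0, 12.9, 13.1, 8.9.
Cumulative: 9.5, 29.4, 47.3, 47.3, 64.3, 77.2, 90.3, 99.2.
The total first reaches 59 DD on day 5.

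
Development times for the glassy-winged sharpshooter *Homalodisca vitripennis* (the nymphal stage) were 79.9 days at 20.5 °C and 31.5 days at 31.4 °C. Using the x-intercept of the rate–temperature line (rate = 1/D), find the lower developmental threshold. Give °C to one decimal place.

Under the model K = D·(T − T_b), so D₁·(T₁ − T_b) = D₂·(T₂ − T_b).
79.9·(20.5 − T_b) = 31.5·(31.4 − T_b)
T_b = (79.9·20.5 − 31.5·31.4) / (79.9 − 31.5) = 648.85 / 48.4 = 13.406 °C ≈ 13.4 °C.

13.4 °C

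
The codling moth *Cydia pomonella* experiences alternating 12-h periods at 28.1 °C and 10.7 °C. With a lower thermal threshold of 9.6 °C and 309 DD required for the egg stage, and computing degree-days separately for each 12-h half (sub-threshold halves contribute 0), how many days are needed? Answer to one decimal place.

31.5 days

Day half: max(0, 28.1 − 9.6) × 0.5 = 18.5 × 0.5 = 9.25 DD.
Night half: max(0, 10.7 − 9.6) × 0.5 = 1.1 × 0.5 = 0.55 DD.
Per 24 h: 9.80 DD/day.
Duration = 309 / 9.80 = 31.531 ≈ 31.5 days.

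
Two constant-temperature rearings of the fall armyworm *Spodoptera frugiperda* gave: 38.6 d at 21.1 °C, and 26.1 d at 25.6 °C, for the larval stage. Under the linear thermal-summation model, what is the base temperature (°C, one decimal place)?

Equal thermal constants: D₁(T₁ − T_b) = D₂(T₂ − T_b).
38.6·(21.1 − T_b) = 26.1·(25.6 − T_b)
T_b = (38.6·21.1 − 26.1·25.6) / (38.6 − 26.1) = 146.30 / 12.5 = 11.704 °C ≈ 11.7 °C.

11.7 °C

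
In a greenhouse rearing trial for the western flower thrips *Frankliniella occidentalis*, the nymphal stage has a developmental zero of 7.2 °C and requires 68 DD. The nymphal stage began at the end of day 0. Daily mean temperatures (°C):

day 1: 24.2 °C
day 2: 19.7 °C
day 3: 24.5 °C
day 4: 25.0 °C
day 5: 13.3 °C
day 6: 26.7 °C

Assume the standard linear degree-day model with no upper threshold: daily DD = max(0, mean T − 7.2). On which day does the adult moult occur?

day 5

Daily DD above 7.2 °C: 17.0, 12.5, 17.3, 17.8, 6.1, 19.5.
Cumulative: 17.0, 29.5, 46.8, 64.6, 70.7, 90.2.
The total first reaches 68 DD on day 5.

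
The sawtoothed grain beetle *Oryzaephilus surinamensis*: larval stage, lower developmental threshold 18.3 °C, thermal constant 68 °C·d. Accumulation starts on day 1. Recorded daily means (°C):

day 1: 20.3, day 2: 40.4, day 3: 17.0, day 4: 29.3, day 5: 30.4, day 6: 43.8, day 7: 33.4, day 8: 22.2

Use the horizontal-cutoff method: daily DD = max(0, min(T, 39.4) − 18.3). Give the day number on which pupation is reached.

day 7

Daily DD above 18.3 °C (capped at 21.1): 2.0, 21.1, 0.0, 11.0, 12.1, 21.1, 15.1, 3.9.
Cumulative: 2.0, 23.1, 23.1, 34.1, 46.2, 67.3, 82.4, 86.3.
The total first reaches 68 DD on day 7.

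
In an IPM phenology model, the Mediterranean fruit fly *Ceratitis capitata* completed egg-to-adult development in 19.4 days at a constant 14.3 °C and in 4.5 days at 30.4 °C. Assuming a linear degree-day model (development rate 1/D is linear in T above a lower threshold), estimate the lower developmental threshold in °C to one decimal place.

Linear rate model ⇒ the product D·(T − T_b) is constant across temperatures.
19.4·(14.3 − T_b) = 4.5·(30.4 − T_b)
T_b = (19.4·14.3 − 4.5·30.4) / (19.4 − 4.5) = 140.62 / 14.9 = 9.438 °C ≈ 9.4 °C.

9.4 °C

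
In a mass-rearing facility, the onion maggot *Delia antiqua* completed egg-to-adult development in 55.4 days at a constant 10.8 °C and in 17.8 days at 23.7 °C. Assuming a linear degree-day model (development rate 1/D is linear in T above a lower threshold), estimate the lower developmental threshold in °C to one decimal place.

4.7 °C

Under the model K = D·(T − T_b), so D₁·(T₁ − T_b) = D₂·(T₂ − T_b).
55.4·(10.8 − T_b) = 17.8·(23.7 − T_b)
T_b = (55.4·10.8 − 17.8·23.7) / (55.4 − 17.8) = 176.46 / 37.6 = 4.693 °C ≈ 4.7 °C.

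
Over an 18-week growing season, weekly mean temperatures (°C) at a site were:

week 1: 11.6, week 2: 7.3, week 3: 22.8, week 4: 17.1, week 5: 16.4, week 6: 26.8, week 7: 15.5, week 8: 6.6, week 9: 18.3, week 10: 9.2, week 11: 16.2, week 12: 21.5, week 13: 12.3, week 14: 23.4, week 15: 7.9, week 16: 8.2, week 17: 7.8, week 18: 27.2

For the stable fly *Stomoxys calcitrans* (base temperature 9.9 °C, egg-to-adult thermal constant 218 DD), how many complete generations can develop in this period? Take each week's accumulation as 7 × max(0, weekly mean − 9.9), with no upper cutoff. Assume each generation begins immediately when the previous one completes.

Weekly DD (7 × max(0, T̄ − 9.9)): 11.9, 0.0, 90.3, 50.4, 45.5, 118.3, 39.2, 0.0, 58.8, 0.0, 44.1, 81.2, 16.8, 94.5, 0.0, 0.0, 0.0, 121.1.
Season total = 772.1 DD.
Complete generations = ⌊772.1 / 218⌋ = 3.

3 generations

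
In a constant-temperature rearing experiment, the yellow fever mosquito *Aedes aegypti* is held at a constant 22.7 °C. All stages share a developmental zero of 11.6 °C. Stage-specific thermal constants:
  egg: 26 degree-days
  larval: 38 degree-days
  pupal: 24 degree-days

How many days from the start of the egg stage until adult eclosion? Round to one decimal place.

Daily accumulation at 22.7 °C = 22.7 − 11.6 = 11.1 DD/day.
Total K = 26 + 38 + 24 = 88 DD.
Total duration = 88 / 11.1 = 7.928 ≈ 7.9 days.

7.9 days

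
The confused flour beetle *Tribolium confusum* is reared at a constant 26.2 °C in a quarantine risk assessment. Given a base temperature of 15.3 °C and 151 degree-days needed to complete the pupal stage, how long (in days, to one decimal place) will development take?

13.9 days

Daily accumulation = 26.2 − 15.3 = 10.9 DD/day.
Duration = 151 / 10.9 = 13.853 ≈ 13.9 days.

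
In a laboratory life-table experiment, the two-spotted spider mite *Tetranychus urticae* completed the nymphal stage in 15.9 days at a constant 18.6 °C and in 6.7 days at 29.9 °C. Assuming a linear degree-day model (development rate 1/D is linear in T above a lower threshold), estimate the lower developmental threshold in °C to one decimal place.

10.4 °C

Linear rate model ⇒ the product D·(T − T_b) is constant across temperatures.
15.9·(18.6 − T_b) = 6.7·(29.9 − T_b)
T_b = (15.9·18.6 − 6.7·29.9) / (15.9 − 6.7) = 95.41 / 9.2 = 10.371 °C ≈ 10.4 °C.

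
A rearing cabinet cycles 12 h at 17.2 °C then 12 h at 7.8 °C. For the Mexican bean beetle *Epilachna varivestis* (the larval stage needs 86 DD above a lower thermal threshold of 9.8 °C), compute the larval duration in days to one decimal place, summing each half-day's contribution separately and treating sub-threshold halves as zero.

23.2 days

Day half: max(0, 17.2 − 9.8) × 0.5 = 7.4 × 0.5 = 3.70 DD.
Night half: max(0, 7.8 − 9.8) × 0.5 = 0.0 × 0.5 = 0.00 DD.
Per 24 h: 3.70 DD/day.
Duration = 86 / 3.70 = 23.243 ≈ 23.2 days.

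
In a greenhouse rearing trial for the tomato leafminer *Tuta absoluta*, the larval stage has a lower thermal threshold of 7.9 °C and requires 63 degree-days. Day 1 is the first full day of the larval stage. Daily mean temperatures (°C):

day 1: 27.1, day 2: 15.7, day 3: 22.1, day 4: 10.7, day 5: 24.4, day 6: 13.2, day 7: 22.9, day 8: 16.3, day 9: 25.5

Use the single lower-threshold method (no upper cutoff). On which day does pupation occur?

Daily DD above 7.9 °C: 19.2, 7.8, 14.2, 2.8, 16.5, 5.3, 15.0, 8.4, 17.6.
Cumulative: 19.2, 27.0, 41.2, 44.0, 60.5, 65.8, 80.8, 89.2, 106.8.
The total first reaches 63 DD on day 6.

day 6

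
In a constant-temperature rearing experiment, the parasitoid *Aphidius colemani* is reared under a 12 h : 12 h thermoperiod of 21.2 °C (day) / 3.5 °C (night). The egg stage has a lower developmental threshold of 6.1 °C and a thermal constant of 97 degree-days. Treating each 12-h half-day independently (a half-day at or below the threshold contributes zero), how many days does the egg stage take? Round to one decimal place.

Day half: max(0, 21.2 − 6.1) × 0.5 = 15.1 × 0.5 = 7.55 DD.
Night half: max(0, 3.5 − 6.1) × 0.5 = 0.0 × 0.5 = 0.00 DD.
Per 24 h: 7.55 DD/day.
Duration = 97 / 7.55 = 12.848 ≈ 12.8 days.

12.8 days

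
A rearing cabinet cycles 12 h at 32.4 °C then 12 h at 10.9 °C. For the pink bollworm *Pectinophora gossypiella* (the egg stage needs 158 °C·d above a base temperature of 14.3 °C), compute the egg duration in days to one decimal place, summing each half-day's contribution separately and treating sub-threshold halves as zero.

Day half: max(0, 32.4 − 14.3) × 0.5 = 18.1 × 0.5 = 9.05 DD.
Night half: max(0, 10.9 − 14.3) × 0.5 = 0.0 × 0.5 = 0.00 DD.
Per 24 h: 9.05 DD/day.
Duration = 158 / 9.05 = 17.459 ≈ 17.5 days.

17.5 days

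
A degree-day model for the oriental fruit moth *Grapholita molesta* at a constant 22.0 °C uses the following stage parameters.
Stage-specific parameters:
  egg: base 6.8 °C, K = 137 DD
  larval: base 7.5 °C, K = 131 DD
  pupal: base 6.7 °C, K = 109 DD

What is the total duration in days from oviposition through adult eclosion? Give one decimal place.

egg: 137 / (22.0 − 6.8) = 137 / 15.2 = 9.013 d.
larval: 131 / (22.0 − 7.5) = 131 / 14.5 = 9.034 d.
pupal: 109 / (22.0 − 6.7) = 109 / 15.3 = 7.124 d.
Sum = 25.172 ≈ 25.2 days.

25.2 days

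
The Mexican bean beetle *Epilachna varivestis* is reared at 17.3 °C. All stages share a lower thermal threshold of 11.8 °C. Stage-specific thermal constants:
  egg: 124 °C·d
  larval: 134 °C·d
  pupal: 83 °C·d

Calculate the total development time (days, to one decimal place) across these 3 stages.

62.0 days

Daily accumulation at 17.3 °C = 17.3 − 11.8 = 5.5 DD/day.
Total K = 124 + 134 + 83 = 341 DD.
Total duration = 341 / 5.5 = 62.000 ≈ 62.0 days.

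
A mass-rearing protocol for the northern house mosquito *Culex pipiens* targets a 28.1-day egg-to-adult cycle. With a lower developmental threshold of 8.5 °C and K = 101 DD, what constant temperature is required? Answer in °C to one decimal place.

12.1 °C

Required daily accumulation = 101 / 28.1 = 3.594 DD/day.
T = T_base + 3.594 = 8.5 + 3.594 = 12.094 ≈ 12.1 °C.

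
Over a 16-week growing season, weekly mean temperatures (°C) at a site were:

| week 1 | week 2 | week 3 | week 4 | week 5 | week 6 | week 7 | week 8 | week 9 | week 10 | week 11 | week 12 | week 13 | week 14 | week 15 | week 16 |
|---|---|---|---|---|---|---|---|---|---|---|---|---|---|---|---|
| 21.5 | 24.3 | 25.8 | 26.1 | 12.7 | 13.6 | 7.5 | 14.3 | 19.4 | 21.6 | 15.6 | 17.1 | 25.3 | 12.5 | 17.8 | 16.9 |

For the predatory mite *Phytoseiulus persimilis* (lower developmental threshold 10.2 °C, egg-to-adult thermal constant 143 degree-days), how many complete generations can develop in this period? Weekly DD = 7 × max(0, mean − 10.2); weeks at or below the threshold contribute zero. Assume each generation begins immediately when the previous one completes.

Weekly DD (7 × max(0, T̄ − 10.2)): 79.1, 98.7, 109.2, 111.3, 17.5, 23.8, 0.0, 28.7, 64.4, 79.8, 37.8, 48.3, 105.7, 16.1, 53.2, 46.9.
Season total = 920.5 DD.
Complete generations = ⌊920.5 / 143⌋ = 6.

6 generations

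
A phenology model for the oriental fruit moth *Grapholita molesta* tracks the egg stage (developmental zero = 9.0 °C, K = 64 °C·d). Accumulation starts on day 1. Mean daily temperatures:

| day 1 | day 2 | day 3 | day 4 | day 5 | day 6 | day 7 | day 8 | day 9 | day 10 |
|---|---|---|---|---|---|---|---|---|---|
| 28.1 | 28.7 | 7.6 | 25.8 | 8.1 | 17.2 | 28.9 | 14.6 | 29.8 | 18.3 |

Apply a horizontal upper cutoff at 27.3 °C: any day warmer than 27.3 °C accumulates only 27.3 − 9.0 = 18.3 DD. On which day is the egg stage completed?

Daily DD above 9.0 °C (capped at 18.3): 18.3, 18.3, 0.0, 16.8, 0.0, 8.2, 18.3, 5.6, 18.3, 9.3.
Cumulative: 18.3, 36.6, 36.6, 53.4, 53.4, 61.6, 79.9, 85.5, 103.8, 113.1.
The total first reaches 64 DD on day 7.

day 7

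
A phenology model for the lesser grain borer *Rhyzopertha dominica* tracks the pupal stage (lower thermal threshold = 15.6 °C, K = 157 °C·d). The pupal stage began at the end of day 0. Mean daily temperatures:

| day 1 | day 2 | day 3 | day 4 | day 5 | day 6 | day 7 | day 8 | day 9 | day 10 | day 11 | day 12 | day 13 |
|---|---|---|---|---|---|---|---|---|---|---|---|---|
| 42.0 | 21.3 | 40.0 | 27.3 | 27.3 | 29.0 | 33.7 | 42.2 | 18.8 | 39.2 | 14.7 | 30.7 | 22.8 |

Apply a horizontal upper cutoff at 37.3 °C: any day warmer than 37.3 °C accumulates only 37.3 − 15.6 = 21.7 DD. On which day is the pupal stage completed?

day 12

Daily DD above 15.6 °C (capped at 21.7): 21.7, 5.7, 21.7, 11.7, 11.7, 13.4, 18.1, 21.7, 3.2, 21.7, 0.0, 15.1, 7.2.
Cumulative: 21.7, 27.4, 49.1, 60.8, 72.5, 85.9, 104.0, 125.7, 128.9, 150.6, 150.6, 165.7, 172.9.
The total first reaches 157 DD on day 12.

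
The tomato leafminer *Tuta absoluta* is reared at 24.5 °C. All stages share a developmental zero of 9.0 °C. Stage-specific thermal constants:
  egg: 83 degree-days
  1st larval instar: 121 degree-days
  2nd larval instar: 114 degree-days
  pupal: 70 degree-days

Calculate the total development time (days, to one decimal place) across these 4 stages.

Daily accumulation at 24.5 °C = 24.5 − 9.0 = 15.5 DD/day.
Total K = 83 + 121 + 114 + 70 = 388 DD.
Total duration = 388 / 15.5 = 25.032 ≈ 25.0 days.

25.0 days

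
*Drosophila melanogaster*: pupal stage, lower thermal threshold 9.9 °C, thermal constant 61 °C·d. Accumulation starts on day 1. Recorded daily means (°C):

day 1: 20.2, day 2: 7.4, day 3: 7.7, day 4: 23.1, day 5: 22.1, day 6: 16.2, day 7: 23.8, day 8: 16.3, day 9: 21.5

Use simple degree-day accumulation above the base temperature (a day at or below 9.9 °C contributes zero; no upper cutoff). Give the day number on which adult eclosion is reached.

day 8

Daily DD above 9.9 °C: 10.3, 0.0, 0.0, 13.2, 12.2, 6.3, 13.9, 6.4, 11.6.
Cumulative: 10.3, 10.3, 10.3, 23.5, 35.7, 42.0, 55.9, 62.3, 73.9.
The total first reaches 61 DD on day 8.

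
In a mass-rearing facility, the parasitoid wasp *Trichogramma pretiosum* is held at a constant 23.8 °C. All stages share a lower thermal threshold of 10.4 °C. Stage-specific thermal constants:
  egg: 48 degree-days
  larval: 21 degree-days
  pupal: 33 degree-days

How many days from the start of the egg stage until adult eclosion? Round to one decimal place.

7.6 days

Daily accumulation at 23.8 °C = 23.8 − 10.4 = 13.4 DD/day.
Total K = 48 + 21 + 33 = 102 DD.
Total duration = 102 / 13.4 = 7.612 ≈ 7.6 days.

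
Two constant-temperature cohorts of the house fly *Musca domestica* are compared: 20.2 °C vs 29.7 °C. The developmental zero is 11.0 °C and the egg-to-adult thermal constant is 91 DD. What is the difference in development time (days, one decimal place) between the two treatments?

At 20.2 °C: 91 / (20.2 − 11.0) = 91 / 9.2 = 9.891 d.
At 29.7 °C: 91 / (29.7 − 11.0) = 91 / 18.7 = 4.866 d.
Difference = |9.891 − 4.866| = 5.025 ≈ 5.0 days.

5.0 days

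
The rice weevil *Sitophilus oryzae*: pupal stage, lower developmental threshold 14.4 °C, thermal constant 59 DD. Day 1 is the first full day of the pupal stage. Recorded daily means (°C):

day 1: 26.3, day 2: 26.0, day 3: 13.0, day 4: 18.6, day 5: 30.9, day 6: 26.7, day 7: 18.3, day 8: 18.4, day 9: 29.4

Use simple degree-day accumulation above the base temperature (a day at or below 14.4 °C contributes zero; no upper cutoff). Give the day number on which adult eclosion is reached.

Daily DD above 14.4 °C: 11.9, 11.6, 0.0, 4.2, 16.5, 12.3, 3.9, 4.0, 15.0.
Cumulative: 11.9, 23.5, 23.5, 27.7, 44.2, 56.5, 60.4, 64.4, 79.4.
The total first reaches 59 DD on day 7.

day 7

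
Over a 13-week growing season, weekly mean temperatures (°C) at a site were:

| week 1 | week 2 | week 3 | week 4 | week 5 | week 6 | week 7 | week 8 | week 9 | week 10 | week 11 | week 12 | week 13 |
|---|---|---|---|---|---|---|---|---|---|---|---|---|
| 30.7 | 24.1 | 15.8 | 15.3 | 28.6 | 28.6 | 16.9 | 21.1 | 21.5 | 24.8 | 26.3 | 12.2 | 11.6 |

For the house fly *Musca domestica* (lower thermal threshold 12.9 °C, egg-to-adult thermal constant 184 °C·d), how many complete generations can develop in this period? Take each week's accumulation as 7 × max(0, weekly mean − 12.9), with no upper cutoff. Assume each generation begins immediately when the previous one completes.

Weekly DD (7 × max(0, T̄ − 12.9)): 124.6, 78.4, 20.3, 16.8, 109.9, 109.9, 28.0, 57.4, 60.2, 83.3, 93.8, 0.0, 0.0.
Season total = 782.6 DD.
Complete generations = ⌊782.6 / 184⌋ = 4.

4 generations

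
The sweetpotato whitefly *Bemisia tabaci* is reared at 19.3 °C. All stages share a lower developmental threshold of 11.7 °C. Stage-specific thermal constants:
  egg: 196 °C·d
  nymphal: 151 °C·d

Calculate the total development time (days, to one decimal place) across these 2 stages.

Daily accumulation at 19.3 °C = 19.3 − 11.7 = 7.6 DD/day.
Total K = 196 + 151 = 347 DD.
Total duration = 347 / 7.6 = 45.658 ≈ 45.7 days.

45.7 days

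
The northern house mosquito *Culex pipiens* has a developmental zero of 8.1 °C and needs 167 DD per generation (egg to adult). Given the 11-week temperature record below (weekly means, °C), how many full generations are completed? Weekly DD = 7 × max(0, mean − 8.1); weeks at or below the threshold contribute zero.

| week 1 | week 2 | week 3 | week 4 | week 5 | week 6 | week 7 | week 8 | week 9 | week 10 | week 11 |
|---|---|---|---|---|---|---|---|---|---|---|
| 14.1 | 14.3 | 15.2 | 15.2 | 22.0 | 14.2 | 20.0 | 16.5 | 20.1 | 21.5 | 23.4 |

4 generations

Weekly DD (7 × max(0, T̄ − 8.1)): 42.0, 43.4, 49.7, 49.7, 97.3, 42.7, 83.3, 58.8, 84.0, 93.8, 107.1.
Season total = 751.8 DD.
Complete generations = ⌊751.8 / 167⌋ = 4.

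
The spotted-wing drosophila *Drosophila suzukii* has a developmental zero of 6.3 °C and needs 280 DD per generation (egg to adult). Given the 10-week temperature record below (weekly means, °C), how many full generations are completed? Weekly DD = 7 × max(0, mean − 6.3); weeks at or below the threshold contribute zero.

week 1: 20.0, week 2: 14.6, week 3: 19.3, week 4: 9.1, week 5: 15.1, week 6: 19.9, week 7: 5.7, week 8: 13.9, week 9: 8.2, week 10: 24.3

2 generations

Weekly DD (7 × max(0, T̄ − 6.3)): 95.9, 58.1, 91.0, 19.6, 61.6, 95.2, 0.0, 53.2, 13.3, 126.0.
Season total = 613.9 DD.
Complete generations = ⌊613.9 / 280⌋ = 2.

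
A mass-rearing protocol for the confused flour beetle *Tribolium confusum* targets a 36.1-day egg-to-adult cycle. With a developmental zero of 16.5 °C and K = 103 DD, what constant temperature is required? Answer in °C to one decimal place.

Required daily accumulation = 103 / 36.1 = 2.853 DD/day.
T = T_base + 2.853 = 16.5 + 2.853 = 19.353 ≈ 19.4 °C.

19.4 °C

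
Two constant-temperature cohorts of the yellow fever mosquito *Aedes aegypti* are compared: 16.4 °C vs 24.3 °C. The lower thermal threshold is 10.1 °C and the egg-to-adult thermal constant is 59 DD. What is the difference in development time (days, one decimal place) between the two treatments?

5.2 days

At 16.4 °C: 59 / (16.4 − 10.1) = 59 / 6.3 = 9.365 d.
At 24.3 °C: 59 / (24.3 − 10.1) = 59 / 14.2 = 4.155 d.
Difference = |9.365 − 4.155| = 5.210 ≈ 5.2 days.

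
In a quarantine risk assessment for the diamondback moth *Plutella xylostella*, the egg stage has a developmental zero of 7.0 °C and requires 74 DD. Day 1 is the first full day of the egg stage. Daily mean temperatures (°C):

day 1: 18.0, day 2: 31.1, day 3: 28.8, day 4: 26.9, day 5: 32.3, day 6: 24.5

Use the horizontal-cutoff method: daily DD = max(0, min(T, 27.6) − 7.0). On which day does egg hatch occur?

day 5

Daily DD above 7.0 °C (capped at 20.6): 11.0, 20.6, 20.6, 19.9, 20.6, 17.5.
Cumulative: 11.0, 31.6, 52.2, 72.1, 92.7, 110.2.
The total first reaches 74 DD on day 5.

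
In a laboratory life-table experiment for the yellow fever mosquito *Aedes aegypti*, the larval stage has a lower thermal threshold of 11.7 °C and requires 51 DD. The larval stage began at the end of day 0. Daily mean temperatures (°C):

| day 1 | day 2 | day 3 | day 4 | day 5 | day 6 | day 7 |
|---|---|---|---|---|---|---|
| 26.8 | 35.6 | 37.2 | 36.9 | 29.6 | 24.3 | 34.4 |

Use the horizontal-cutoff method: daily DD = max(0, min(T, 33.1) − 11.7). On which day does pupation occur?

day 3

Daily DD above 11.7 °C (capped at 21.4): 15.1, 21.4, 21.4, 21.4, 17.9, 12.6, 21.4.
Cumulative: 15.1, 36.5, 57.9, 79.3, 97.2, 109.8, 131.2.
The total first reaches 51 DD on day 3.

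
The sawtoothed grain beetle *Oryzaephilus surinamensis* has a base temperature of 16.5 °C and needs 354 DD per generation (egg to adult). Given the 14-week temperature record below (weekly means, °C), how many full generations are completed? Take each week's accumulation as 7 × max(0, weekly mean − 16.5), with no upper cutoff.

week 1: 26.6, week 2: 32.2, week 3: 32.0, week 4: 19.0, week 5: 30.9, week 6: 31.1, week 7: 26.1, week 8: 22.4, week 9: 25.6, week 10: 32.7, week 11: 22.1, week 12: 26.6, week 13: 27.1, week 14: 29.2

Weekly DD (7 × max(0, T̄ − 16.5)): 70.7, 109.9, 108.5, 17.5, 100.8, 102.2, 67.2, 41.3, 63.7, 113.4, 39.2, 70.7, 74.2, 88.9.
Season total = 1068.2 DD.
Complete generations = ⌊1068.2 / 354⌋ = 3.

3 generations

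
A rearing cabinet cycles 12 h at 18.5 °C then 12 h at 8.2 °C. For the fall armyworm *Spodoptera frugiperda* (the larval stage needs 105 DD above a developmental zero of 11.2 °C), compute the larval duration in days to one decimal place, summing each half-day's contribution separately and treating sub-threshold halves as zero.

Day half: max(0, 18.5 − 11.2) × 0.5 = 7.3 × 0.5 = 3.65 DD.
Night half: max(0, 8.2 − 11.2) × 0.5 = 0.0 × 0.5 = 0.00 DD.
Per 24 h: 3.65 DD/day.
Duration = 105 / 3.65 = 28.767 ≈ 28.8 days.

28.8 days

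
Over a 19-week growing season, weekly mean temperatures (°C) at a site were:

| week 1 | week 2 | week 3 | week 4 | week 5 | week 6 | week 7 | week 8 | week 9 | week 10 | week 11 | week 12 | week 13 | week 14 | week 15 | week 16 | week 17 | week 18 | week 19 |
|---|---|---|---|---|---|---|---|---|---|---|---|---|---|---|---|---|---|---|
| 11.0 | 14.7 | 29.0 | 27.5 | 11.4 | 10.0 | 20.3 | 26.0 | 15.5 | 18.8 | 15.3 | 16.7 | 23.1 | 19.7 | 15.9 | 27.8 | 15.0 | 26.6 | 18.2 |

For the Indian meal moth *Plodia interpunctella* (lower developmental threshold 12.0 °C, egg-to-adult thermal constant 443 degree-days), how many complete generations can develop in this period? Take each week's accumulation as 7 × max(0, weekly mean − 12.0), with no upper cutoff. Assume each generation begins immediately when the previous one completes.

Weekly DD (7 × max(0, T̄ − 12.0)): 0.0, 18.9, 119.0, 108.5, 0.0, 0.0, 58.1, 98.0, 24.5, 47.6, 23.1, 32.9, 77.7, 53.9, 27.3, 110.6, 21.0, 102.2, 43.4.
Season total = 966.7 DD.
Complete generations = ⌊966.7 / 443⌋ = 2.

2 generations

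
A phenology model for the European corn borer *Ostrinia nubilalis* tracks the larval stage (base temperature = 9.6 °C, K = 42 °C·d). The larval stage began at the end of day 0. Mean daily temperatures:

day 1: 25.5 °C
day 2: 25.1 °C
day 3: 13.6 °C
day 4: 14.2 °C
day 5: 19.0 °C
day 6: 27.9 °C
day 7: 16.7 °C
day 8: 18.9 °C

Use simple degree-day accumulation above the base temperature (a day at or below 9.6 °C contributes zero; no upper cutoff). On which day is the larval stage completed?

day 5

Daily DD above 9.6 °C: 15.9, 15.5, 4.0, 4.6, 9.4, 18.3, 7.1, 9.3.
Cumulative: 15.9, 31.4, 35.4, 40.0, 49.4, 67.7, 74.8, 84.1.
The total first reaches 42 DD on day 5.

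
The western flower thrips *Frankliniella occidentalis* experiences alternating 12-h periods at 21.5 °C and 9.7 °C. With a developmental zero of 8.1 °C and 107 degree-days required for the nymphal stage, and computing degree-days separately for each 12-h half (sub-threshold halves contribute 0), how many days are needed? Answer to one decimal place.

14.3 days

Day half: max(0, 21.5 − 8.1) × 0.5 = 13.4 × 0.5 = 6.70 DD.
Night half: max(0, 9.7 − 8.1) × 0.5 = 1.6 × 0.5 = 0.80 DD.
Per 24 h: 7.50 DD/day.
Duration = 107 / 7.50 = 14.267 ≈ 14.3 days.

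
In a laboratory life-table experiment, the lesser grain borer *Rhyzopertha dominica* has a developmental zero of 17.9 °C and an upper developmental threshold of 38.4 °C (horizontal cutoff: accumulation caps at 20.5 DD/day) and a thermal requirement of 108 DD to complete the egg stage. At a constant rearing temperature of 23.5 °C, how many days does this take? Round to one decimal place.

Daily accumulation = 23.5 − 17.9 = 5.6 DD/day.
Duration = 108 / 5.6 = 19.286 ≈ 19.3 days.

19.3 days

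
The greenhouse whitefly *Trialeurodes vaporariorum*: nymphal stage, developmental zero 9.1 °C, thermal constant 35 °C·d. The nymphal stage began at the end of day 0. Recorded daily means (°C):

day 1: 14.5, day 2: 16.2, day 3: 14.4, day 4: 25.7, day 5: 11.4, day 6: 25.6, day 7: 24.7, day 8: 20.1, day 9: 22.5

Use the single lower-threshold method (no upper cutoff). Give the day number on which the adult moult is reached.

day 5

Daily DD above 9.1 °C: 5.4, 7.1, 5.3, 16.6, 2.3, 16.5, 15.6, 11.0, 13.4.
Cumulative: 5.4, 12.5, 17.8, 34.4, 36.7, 53.2, 68.8, 79.8, 93.2.
The total first reaches 35 DD on day 5.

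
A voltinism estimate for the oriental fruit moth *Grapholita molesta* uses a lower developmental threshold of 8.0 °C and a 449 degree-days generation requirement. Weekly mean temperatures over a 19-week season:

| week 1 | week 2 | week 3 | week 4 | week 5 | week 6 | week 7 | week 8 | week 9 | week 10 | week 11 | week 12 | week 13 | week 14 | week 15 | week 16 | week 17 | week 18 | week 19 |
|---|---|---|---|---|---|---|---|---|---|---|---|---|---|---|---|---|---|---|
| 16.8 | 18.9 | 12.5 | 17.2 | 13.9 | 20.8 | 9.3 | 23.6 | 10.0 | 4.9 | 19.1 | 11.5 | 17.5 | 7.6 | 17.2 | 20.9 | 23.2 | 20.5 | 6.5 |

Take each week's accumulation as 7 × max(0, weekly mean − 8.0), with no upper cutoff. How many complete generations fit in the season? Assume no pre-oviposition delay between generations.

2 generations

Weekly DD (7 × max(0, T̄ − 8.0)): 61.6, 76.3, 31.5, 64.4, 41.3, 89.6, 9.1, 109.2, 14.0, 0.0, 77.7, 24.5, 66.5, 0.0, 64.4, 90.3, 106.4, 87.5, 0.0.
Season total = 1014.3 DD.
Complete generations = ⌊1014.3 / 449⌋ = 2.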